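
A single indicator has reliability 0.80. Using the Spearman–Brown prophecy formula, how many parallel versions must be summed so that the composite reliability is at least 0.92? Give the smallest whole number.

k ≥ ρ*(1−ρ₁)/(ρ₁(1−ρ*)) = 0.92·0.20 / (0.80·0.08) = 2.875.
Smallest integer k = 3.

3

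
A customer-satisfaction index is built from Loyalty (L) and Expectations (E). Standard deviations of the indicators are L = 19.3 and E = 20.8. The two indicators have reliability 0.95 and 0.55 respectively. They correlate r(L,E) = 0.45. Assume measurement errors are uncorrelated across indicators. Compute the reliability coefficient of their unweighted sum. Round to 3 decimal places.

Var(L+E) = 19.3² + 20.8² + 2·[19.3·20.8·0.45] = 805.13 + 361.296 = 1166.43.
Under uncorrelated errors the observed covariances equal the true-score covariances, so only the own-variance terms attenuate.
True-score variance = [19.3²·0.95 + 20.8²·0.55] + 361.296 = 591.818 + 361.296 = 953.114.
Reliability = 953.114 / 1166.43 = 0.817.

0.817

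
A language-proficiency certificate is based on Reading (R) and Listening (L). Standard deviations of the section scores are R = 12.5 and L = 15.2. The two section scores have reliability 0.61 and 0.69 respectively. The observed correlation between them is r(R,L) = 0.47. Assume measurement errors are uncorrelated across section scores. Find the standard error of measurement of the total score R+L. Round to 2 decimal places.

Var(total) = 387.29 + 178.6 = 565.89.
True-score variance = 254.73 + 178.6 = 433.33, so reliability = 0.7657.
Error variance = 565.89 − 433.33 = 132.56; SEM = √132.56 = 11.51.

11.51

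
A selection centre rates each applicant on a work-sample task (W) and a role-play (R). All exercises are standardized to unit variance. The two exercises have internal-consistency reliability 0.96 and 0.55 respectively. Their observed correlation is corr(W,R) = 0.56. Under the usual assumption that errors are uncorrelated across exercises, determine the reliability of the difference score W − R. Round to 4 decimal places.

0.4432

Var(W−R) = 1 + 1 − 2·0.56 = 2 − 1.12 = 0.88.
With uncorrelated errors the cross-covariances are all true-score covariance, so they carry over unchanged; only the diagonal terms shrink to ρᵢσᵢ².
True-score variance = [0.96 + 0.55] − 1.12 = 1.51 − 1.12 = 0.39.
Reliability = 0.39 / 0.88 = 0.4432.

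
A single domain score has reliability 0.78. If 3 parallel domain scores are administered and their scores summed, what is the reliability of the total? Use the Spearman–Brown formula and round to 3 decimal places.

ρ_k = kρ / (1 + (k−1)ρ) = 3·0.78 / (1 + 2·0.78) = 2.340 / 2.560 = 0.914.

0.914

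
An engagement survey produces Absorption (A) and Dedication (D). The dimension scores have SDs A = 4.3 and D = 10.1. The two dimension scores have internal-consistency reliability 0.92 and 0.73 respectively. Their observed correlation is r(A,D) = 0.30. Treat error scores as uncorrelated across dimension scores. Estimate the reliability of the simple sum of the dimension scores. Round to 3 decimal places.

Var(A+D) = 4.3² + 10.1² + 2·[4.3·10.1·0.30] = 120.5 + 26.058 = 146.558.
Because errors are independent across components, Cov(Tᵢ,Tⱼ) = Cov(Xᵢ,Xⱼ); the off-diagonal part of the true-score variance is the same as above.
True-score variance = [4.3²·0.92 + 10.1²·0.73] + 26.058 = 91.4781 + 26.058 = 117.536.
Reliability = 117.536 / 146.558 = 0.802.

0.802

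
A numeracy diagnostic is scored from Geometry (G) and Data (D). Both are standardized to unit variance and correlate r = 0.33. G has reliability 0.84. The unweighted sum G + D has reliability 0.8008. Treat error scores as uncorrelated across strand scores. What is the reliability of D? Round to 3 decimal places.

0.630

Var(G+D) = 2 + 2·0.33 = 2.660.
True-score variance = ρ_G + ρ_D + 2·0.33, so 0.8008 = (0.84 + ρ_D + 0.66) / 2.660.
ρ_D = 0.8008·2.660 − 0.84 − 0.66 = 0.630.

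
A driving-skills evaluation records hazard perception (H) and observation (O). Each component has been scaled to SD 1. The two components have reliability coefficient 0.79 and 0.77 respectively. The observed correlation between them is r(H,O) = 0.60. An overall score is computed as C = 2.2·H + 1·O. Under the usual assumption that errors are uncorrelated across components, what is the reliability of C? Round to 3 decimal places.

0.853

Var(C) = 2.2² + 1 + 2·[2.2·0.60] = 5.84 + 2.64 = 8.48.
Under uncorrelated errors the observed covariances equal the true-score covariances, so only the own-variance terms attenuate.
True-score variance = [2.2²·0.79 + 0.77] + 2.64 = 4.5936 + 2.64 = 7.2336.
Reliability = 7.2336 / 8.48 = 0.853.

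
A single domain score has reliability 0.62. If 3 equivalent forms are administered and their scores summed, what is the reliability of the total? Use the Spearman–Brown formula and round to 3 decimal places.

0.830

ρ_k = kρ / (1 + (k−1)ρ) = 3·0.62 / (1 + 2·0.62) = 1.860 / 2.240 = 0.830.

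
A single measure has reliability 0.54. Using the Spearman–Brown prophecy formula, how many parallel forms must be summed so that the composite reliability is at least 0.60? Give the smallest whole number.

2

k ≥ ρ*(1−ρ₁)/(ρ₁(1−ρ*)) = 0.60·0.46 / (0.54·0.40) = 1.278.
Smallest integer k = 2.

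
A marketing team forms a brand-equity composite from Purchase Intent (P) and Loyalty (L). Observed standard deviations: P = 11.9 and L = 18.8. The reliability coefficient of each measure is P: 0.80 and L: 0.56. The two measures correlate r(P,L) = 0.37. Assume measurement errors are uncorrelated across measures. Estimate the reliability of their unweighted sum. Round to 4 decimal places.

Var(P+L) = 11.9² + 18.8² + 2·[11.9·18.8·0.37] = 495.05 + 165.553 = 660.603.
Under uncorrelated errors the observed covariances equal the true-score covariances, so only the own-variance terms attenuate.
True-score variance = [11.9²·0.80 + 18.8²·0.56] + 165.553 = 311.214 + 165.553 = 476.767.
Reliability = 476.767 / 660.603 = 0.7217.

0.7217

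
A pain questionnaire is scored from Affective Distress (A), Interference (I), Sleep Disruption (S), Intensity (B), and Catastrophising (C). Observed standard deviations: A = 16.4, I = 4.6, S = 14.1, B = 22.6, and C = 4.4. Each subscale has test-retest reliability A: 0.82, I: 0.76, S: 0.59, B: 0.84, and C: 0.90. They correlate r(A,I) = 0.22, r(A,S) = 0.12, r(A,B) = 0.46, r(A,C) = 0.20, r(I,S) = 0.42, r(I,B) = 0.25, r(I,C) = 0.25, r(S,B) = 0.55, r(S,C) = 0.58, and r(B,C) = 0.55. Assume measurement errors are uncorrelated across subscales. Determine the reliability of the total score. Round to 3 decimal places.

Var(A+I+S+B+C) = 16.4² + 4.6² + 14.1² + 22.6² + 4.4² + 2·[16.4·4.6·0.22 + 16.4·14.1·0.12 + 16.4·22.6·0.46 + 16.4·4.4·0.20 + 4.6·14.1·0.42 + 4.6·22.6·0.25 + 4.6·4.4·0.25 + 14.1·22.6·0.55 + 14.1·4.4·0.58 + 22.6·4.4·0.55] = 1019.05 + 1107 = 2126.05.
Under uncorrelated errors the observed covariances equal the true-score covariances, so only the own-variance terms attenuate.
True-score variance = [16.4²·0.82 + 4.6²·0.76 + 14.1²·0.59 + 22.6²·0.84 + 4.4²·0.90] + 1107 = 800.389 + 1107 = 1907.39.
Reliability = 1907.39 / 2126.05 = 0.897.

0.897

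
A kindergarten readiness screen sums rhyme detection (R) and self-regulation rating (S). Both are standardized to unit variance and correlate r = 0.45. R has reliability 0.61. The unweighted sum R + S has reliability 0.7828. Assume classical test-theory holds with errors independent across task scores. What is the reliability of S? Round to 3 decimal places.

0.760

Var(R+S) = 2 + 2·0.45 = 2.900.
True-score variance = ρ_R + ρ_S + 2·0.45, so 0.7828 = (0.61 + ρ_S + 0.90) / 2.900.
ρ_S = 0.7828·2.900 − 0.61 − 0.90 = 0.760.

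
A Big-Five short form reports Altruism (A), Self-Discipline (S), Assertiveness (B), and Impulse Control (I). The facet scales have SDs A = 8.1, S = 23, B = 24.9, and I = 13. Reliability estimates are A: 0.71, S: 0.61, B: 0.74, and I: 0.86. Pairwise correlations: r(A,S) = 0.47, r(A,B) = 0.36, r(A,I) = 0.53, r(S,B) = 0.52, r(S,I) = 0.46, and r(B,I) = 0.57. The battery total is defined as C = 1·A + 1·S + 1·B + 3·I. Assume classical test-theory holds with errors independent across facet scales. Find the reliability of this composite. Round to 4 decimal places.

0.8987

Var(C) = 8.1² + 23² + 24.9² + 3²·13² + 2·[8.1·23·0.47 + 8.1·24.9·0.36 + 3·8.1·13·0.53 + 23·24.9·0.52 + 3·23·13·0.46 + 3·24.9·13·0.57] = 2735.62 + 3183.09 = 5918.71.
Because errors are independent across components, Cov(Tᵢ,Tⱼ) = Cov(Xᵢ,Xⱼ); the off-diagonal part of the true-score variance is the same as above.
True-score variance = [8.1²·0.71 + 23²·0.61 + 24.9²·0.74 + 3²·13²·0.86] + 3183.09 = 2136.14 + 3183.09 = 5319.24.
Reliability = 5319.24 / 5918.71 = 0.8987.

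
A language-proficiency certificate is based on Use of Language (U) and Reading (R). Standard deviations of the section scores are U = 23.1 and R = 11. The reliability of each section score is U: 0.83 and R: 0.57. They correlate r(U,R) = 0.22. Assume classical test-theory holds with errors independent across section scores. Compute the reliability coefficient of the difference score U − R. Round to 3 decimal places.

Var(U−R) = 23.1² + 11² − 2·23.1·11·0.22 = 654.61 − 111.804 = 542.806.
Under uncorrelated errors the observed covariances equal the true-score covariances, so only the own-variance terms attenuate.
True-score variance = [23.1²·0.83 + 11²·0.57] − 111.804 = 511.866 − 111.804 = 400.062.
Reliability = 400.062 / 542.806 = 0.737.

0.737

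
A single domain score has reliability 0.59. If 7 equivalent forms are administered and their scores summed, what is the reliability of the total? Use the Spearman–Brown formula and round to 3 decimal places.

0.910

ρ_k = kρ / (1 + (k−1)ρ) = 7·0.59 / (1 + 6·0.59) = 4.130 / 4.540 = 0.910.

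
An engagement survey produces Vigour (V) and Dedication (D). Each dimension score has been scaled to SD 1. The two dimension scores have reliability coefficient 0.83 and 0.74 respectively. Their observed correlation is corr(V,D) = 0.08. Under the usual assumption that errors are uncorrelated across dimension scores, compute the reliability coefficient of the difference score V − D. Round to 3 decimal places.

0.766

Var(V−D) = 1 + 1 − 2·0.08 = 2 − 0.16 = 1.84.
Because errors are independent across components, Cov(Tᵢ,Tⱼ) = Cov(Xᵢ,Xⱼ); the off-diagonal part of the true-score variance is the same as above.
True-score variance = [0.83 + 0.74] − 0.16 = 1.57 − 0.16 = 1.41.
Reliability = 1.41 / 1.84 = 0.766.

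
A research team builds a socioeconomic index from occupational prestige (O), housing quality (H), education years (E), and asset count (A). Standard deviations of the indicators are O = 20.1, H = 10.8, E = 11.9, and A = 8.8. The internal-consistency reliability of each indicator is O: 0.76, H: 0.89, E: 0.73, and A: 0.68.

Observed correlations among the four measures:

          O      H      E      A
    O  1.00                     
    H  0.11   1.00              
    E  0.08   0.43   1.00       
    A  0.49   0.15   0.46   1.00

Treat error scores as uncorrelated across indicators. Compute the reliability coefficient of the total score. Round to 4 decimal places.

0.8600

Var(O+H+E+A) = 20.1² + 10.8² + 11.9² + 8.8² + 2·[20.1·10.8·0.11 + 20.1·11.9·0.08 + 20.1·8.8·0.49 + 10.8·11.9·0.43 + 10.8·8.8·0.15 + 11.9·8.8·0.46] = 739.7 + 494.752 = 1234.45.
Under uncorrelated errors the observed covariances equal the true-score covariances, so only the own-variance terms attenuate.
True-score variance = [20.1²·0.76 + 10.8²·0.89 + 11.9²·0.73 + 8.8²·0.68] + 494.752 = 566.892 + 494.752 = 1061.64.
Reliability = 1061.64 / 1234.45 = 0.8600.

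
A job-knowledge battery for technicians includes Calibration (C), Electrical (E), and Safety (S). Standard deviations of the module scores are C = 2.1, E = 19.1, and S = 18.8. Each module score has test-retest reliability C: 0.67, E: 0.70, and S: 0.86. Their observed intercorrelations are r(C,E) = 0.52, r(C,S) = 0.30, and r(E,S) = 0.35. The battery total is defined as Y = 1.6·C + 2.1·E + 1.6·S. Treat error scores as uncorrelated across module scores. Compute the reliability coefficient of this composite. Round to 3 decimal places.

Var(Y) = 1.6²·2.1² + 2.1²·19.1² + 1.6²·18.8² + 2·[3.36·2.1·19.1·0.52 + 2.56·2.1·18.8·0.30 + 3.36·19.1·18.8·0.35] = 2524.91 + 1045.36 = 3570.27.
Under uncorrelated errors the observed covariances equal the true-score covariances, so only the own-variance terms attenuate.
True-score variance = [1.6²·2.1²·0.67 + 2.1²·19.1²·0.70 + 1.6²·18.8²·0.86] + 1045.36 = 1911.87 + 1045.36 = 2957.22.
Reliability = 2957.22 / 3570.27 = 0.828.

0.828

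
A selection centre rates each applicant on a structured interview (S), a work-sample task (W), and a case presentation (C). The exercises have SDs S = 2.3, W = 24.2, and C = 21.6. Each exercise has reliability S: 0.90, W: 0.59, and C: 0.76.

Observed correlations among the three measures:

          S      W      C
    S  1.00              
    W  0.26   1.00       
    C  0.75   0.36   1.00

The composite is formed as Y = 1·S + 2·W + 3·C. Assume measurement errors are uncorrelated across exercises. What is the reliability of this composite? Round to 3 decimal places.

Var(Y) = 2.3² + 2²·24.2² + 3²·21.6² + 2·[2·2.3·24.2·0.26 + 3·2.3·21.6·0.75 + 6·24.2·21.6·0.36] = 6546.89 + 2539.6 = 9086.49.
With uncorrelated errors the cross-covariances are all true-score covariance, so they carry over unchanged; only the diagonal terms shrink to ρᵢσᵢ².
True-score variance = [2.3²·0.90 + 2²·24.2²·0.59 + 3²·21.6²·0.76] + 2539.6 = 4578.14 + 2539.6 = 7117.74.
Reliability = 7117.74 / 9086.49 = 0.783.

0.783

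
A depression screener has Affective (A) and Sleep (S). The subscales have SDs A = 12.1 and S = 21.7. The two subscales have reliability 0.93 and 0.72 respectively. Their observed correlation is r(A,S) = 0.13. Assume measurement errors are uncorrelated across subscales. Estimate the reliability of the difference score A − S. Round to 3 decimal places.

Var(A−S) = 12.1² + 21.7² − 2·12.1·21.7·0.13 = 617.3 − 68.2682 = 549.032.
Because errors are independent across components, Cov(Tᵢ,Tⱼ) = Cov(Xᵢ,Xⱼ); the off-diagonal part of the true-score variance is the same as above.
True-score variance = [12.1²·0.93 + 21.7²·0.72] − 68.2682 = 475.202 − 68.2682 = 406.934.
Reliability = 406.934 / 549.032 = 0.741.

0.741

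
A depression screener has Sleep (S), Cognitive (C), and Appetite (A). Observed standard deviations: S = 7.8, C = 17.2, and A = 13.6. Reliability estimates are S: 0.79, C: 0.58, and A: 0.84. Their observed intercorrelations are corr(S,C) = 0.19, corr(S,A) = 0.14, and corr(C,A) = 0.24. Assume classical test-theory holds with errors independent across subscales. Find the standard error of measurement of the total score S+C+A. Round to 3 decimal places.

12.908

Var(total) = 541.64 + 192.965 = 734.605.
True-score variance = 375.017 + 192.965 = 567.982, so reliability = 0.7732.
Error variance = 734.605 − 567.982 = 166.623; SEM = √166.623 = 12.908.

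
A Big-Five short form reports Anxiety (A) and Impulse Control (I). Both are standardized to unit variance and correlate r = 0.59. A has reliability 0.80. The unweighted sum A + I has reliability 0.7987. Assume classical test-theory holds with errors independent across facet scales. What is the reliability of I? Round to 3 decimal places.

0.560

Var(A+I) = 2 + 2·0.59 = 3.180.
True-score variance = ρ_A + ρ_I + 2·0.59, so 0.7987 = (0.80 + ρ_I + 1.18) / 3.180.
ρ_I = 0.7987·3.180 − 0.80 − 1.18 = 0.560.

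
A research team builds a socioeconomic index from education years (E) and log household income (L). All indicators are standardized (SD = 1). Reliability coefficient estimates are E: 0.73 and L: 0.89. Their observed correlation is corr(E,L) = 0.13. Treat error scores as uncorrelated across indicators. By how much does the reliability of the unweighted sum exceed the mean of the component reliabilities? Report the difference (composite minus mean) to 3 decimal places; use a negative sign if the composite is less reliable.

Var(sum) = 2 + 0.26 = 2.26; true-score variance = 1.62 + 0.26 = 1.88; composite reliability = 0.8319.
Mean component reliability = 0.8100.
Difference = 0.8319 − 0.8100 = 0.022.

0.022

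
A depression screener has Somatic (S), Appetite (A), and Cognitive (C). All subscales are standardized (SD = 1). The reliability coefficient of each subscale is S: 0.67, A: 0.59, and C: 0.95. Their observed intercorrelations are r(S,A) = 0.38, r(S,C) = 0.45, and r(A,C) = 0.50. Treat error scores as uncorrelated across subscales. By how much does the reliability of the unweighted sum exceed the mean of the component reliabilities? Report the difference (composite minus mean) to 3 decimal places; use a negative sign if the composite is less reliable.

Var(sum) = 3 + 2.66 = 5.66; true-score variance = 2.21 + 2.66 = 4.87; composite reliability = 0.8604.
Mean component reliability = 0.7367.
Difference = 0.8604 − 0.7367 = 0.124.

0.124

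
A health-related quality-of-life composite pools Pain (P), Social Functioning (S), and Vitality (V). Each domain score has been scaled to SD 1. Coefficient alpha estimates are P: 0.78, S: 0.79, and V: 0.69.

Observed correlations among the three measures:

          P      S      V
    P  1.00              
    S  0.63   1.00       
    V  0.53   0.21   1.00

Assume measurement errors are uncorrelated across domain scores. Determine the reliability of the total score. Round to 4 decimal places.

Var(P+S+V) = 3 + 2·[0.63 + 0.53 + 0.21] = 3 + 2.74 = 5.74.
Under uncorrelated errors the observed covariances equal the true-score covariances, so only the own-variance terms attenuate.
True-score variance = [0.78 + 0.79 + 0.69] + 2.74 = 2.26 + 2.74 = 5.
Reliability = 5 / 5.74 = 0.8711.

0.8711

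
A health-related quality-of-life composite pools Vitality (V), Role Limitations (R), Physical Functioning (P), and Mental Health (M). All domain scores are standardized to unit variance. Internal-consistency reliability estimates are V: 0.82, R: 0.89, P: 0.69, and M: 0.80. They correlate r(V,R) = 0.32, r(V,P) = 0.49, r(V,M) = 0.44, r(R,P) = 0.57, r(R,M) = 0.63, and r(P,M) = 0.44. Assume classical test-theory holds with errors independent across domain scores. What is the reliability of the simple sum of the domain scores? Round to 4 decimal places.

0.9182

Var(V+R+P+M) = 4 + 2·[0.32 + 0.49 + 0.44 + 0.57 + 0.63 + 0.44] = 4 + 5.78 = 9.78.
Under uncorrelated errors the observed covariances equal the true-score covariances, so only the own-variance terms attenuate.
True-score variance = [0.82 + 0.89 + 0.69 + 0.80] + 5.78 = 3.2 + 5.78 = 8.98.
Reliability = 8.98 / 9.78 = 0.9182.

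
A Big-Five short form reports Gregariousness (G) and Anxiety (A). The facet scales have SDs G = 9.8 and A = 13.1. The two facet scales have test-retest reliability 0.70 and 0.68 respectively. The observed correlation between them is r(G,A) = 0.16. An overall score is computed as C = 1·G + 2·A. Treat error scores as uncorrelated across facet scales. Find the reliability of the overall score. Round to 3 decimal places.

Var(C) = 9.8² + 2²·13.1² + 2·[2·9.8·13.1·0.16] = 782.48 + 82.1632 = 864.643.
With uncorrelated errors the cross-covariances are all true-score covariance, so they carry over unchanged; only the diagonal terms shrink to ρᵢσᵢ².
True-score variance = [9.8²·0.70 + 2²·13.1²·0.68] + 82.1632 = 534.007 + 82.1632 = 616.17.
Reliability = 616.17 / 864.643 = 0.713.

0.713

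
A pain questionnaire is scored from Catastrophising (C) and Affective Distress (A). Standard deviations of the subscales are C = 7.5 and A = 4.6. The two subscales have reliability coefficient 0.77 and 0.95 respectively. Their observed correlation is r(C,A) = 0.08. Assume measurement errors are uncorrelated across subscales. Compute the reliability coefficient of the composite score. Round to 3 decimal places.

Var(C+A) = 7.5² + 4.6² + 2·[7.5·4.6·0.08] = 77.41 + 5.52 = 82.93.
Because errors are independent across components, Cov(Tᵢ,Tⱼ) = Cov(Xᵢ,Xⱼ); the off-diagonal part of the true-score variance is the same as above.
True-score variance = [7.5²·0.77 + 4.6²·0.95] + 5.52 = 63.4145 + 5.52 = 68.9345.
Reliability = 68.9345 / 82.93 = 0.831.

0.831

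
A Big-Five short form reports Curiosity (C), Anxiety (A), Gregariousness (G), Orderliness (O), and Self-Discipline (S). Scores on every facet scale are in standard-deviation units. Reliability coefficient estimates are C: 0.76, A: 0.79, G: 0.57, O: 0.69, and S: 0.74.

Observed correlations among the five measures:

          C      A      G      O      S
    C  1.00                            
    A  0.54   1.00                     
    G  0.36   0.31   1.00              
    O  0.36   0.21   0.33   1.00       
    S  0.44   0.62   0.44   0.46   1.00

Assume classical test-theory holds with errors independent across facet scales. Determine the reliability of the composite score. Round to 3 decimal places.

Var(C+A+G+O+S) = 5 + 2·[0.54 + 0.36 + 0.36 + 0.44 + 0.31 + 0.21 + 0.62 + 0.33 + 0.44 + 0.46] = 5 + 8.14 = 13.14.
Because errors are independent across components, Cov(Tᵢ,Tⱼ) = Cov(Xᵢ,Xⱼ); the off-diagonal part of the true-score variance is the same as above.
True-score variance = [0.76 + 0.79 + 0.57 + 0.69 + 0.74] + 8.14 = 3.55 + 8.14 = 11.69.
Reliability = 11.69 / 13.14 = 0.890.

0.890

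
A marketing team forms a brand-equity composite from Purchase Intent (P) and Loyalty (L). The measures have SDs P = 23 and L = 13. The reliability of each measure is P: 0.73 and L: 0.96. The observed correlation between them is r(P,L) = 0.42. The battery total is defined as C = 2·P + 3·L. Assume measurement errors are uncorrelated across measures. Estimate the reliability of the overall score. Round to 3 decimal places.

Var(C) = 2²·23² + 3²·13² + 2·[6·23·13·0.42] = 3637 + 1506.96 = 5143.96.
With uncorrelated errors the cross-covariances are all true-score covariance, so they carry over unchanged; only the diagonal terms shrink to ρᵢσᵢ².
True-score variance = [2²·23²·0.73 + 3²·13²·0.96] + 1506.96 = 3004.84 + 1506.96 = 4511.8.
Reliability = 4511.8 / 5143.96 = 0.877.

0.877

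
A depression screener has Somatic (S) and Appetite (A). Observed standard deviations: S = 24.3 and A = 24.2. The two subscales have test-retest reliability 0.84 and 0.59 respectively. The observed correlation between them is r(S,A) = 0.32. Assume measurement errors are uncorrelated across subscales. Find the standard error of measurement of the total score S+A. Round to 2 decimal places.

Var(total) = 1176.13 + 376.358 = 1552.49.
True-score variance = 841.539 + 376.358 = 1217.9, so reliability = 0.7845.
Error variance = 1552.49 − 1217.9 = 334.591; SEM = √334.591 = 18.29.

18.29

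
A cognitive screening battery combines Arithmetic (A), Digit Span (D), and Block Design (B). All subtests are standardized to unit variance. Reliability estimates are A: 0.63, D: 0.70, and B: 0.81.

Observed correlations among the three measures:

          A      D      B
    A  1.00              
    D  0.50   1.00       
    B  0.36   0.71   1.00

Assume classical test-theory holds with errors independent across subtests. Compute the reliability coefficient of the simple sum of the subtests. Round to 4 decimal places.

Var(A+D+B) = 3 + 2·[0.50 + 0.36 + 0.71] = 3 + 3.14 = 6.14.
Under uncorrelated errors the observed covariances equal the true-score covariances, so only the own-variance terms attenuate.
True-score variance = [0.63 + 0.70 + 0.81] + 3.14 = 2.14 + 3.14 = 5.28.
Reliability = 5.28 / 6.14 = 0.8599.

0.8599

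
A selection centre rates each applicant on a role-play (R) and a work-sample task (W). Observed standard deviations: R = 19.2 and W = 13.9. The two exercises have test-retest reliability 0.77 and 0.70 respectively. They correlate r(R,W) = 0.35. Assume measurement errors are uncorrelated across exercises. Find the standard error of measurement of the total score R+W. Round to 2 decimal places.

Var(total) = 561.85 + 186.816 = 748.666.
True-score variance = 419.1 + 186.816 = 605.916, so reliability = 0.8093.
Error variance = 748.666 − 605.916 = 142.75; SEM = √142.75 = 11.95.

11.95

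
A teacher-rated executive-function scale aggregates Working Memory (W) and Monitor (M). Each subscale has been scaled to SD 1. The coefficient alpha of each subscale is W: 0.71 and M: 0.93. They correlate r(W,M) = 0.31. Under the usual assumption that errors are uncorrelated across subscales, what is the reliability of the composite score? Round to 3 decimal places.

Var(W+M) = 2 + 2·[0.31] = 2 + 0.62 = 2.62.
With uncorrelated errors the cross-covariances are all true-score covariance, so they carry over unchanged; only the diagonal terms shrink to ρᵢσᵢ².
True-score variance = [0.71 + 0.93] + 0.62 = 1.64 + 0.62 = 2.26.
Reliability = 2.26 / 2.62 = 0.863.

0.863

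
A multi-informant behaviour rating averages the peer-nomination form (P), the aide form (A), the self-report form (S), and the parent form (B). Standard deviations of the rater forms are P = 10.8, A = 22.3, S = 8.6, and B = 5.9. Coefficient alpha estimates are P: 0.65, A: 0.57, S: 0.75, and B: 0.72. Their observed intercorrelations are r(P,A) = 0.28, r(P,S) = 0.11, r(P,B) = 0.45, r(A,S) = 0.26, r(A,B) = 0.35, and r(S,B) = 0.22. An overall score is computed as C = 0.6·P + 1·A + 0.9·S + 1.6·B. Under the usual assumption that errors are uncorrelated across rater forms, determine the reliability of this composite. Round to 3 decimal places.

0.757

Var(C) = 0.6²·10.8² + 22.3² + 0.9²·8.6² + 1.6²·5.9² + 2·[0.6·10.8·22.3·0.28 + 0.54·10.8·8.6·0.11 + 0.96·10.8·5.9·0.45 + 0.9·22.3·8.6·0.26 + 1.6·22.3·5.9·0.35 + 1.44·8.6·5.9·0.22] = 688.302 + 416.271 = 1104.57.
Under uncorrelated errors the observed covariances equal the true-score covariances, so only the own-variance terms attenuate.
True-score variance = [0.6²·10.8²·0.65 + 22.3²·0.57 + 0.9²·8.6²·0.75 + 1.6²·5.9²·0.72] + 416.271 = 419.842 + 416.271 = 836.112.
Reliability = 836.112 / 1104.57 = 0.757.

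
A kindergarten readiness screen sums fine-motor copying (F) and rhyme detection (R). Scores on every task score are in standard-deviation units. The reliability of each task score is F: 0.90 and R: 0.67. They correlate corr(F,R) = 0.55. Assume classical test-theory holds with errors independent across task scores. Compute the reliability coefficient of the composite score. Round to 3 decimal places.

0.861

Var(F+R) = 2 + 2·[0.55] = 2 + 1.1 = 3.1.
Because errors are independent across components, Cov(Tᵢ,Tⱼ) = Cov(Xᵢ,Xⱼ); the off-diagonal part of the true-score variance is the same as above.
True-score variance = [0.90 + 0.67] + 1.1 = 1.57 + 1.1 = 2.67.
Reliability = 2.67 / 3.1 = 0.861.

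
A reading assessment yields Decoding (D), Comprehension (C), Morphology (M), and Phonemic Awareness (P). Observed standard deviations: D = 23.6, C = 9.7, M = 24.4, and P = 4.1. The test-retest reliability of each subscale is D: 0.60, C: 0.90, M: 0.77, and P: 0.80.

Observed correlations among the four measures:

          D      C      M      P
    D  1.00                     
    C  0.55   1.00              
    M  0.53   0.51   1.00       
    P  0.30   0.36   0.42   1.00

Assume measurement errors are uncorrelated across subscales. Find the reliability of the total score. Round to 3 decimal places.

0.853

Var(D+C+M+P) = 23.6² + 9.7² + 24.4² + 4.1² + 2·[23.6·9.7·0.55 + 23.6·24.4·0.53 + 23.6·4.1·0.30 + 9.7·24.4·0.51 + 9.7·4.1·0.36 + 24.4·4.1·0.42] = 1263.22 + 1274.34 = 2537.56.
With uncorrelated errors the cross-covariances are all true-score covariance, so they carry over unchanged; only the diagonal terms shrink to ρᵢσᵢ².
True-score variance = [23.6²·0.60 + 9.7²·0.90 + 24.4²·0.77 + 4.1²·0.80] + 1274.34 = 890.732 + 1274.34 = 2165.07.
Reliability = 2165.07 / 2537.56 = 0.853.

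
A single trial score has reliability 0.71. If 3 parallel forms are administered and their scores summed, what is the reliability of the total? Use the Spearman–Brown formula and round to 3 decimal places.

ρ_k = kρ / (1 + (k−1)ρ) = 3·0.71 / (1 + 2·0.71) = 2.130 / 2.420 = 0.880.

0.880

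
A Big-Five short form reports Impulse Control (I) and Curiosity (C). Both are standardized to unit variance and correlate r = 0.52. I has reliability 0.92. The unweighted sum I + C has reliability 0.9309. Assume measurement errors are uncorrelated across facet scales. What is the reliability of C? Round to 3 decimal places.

Var(I+C) = 2 + 2·0.52 = 3.040.
True-score variance = ρ_I + ρ_C + 2·0.52, so 0.9309 = (0.92 + ρ_C + 1.04) / 3.040.
ρ_C = 0.9309·3.040 − 0.92 − 1.04 = 0.870.

0.870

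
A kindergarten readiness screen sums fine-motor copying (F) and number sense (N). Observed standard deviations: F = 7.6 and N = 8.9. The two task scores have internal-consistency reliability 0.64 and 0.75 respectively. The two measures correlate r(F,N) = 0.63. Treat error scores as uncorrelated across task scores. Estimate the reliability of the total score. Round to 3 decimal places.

Var(F+N) = 7.6² + 8.9² + 2·[7.6·8.9·0.63] = 136.97 + 85.2264 = 222.196.
Because errors are independent across components, Cov(Tᵢ,Tⱼ) = Cov(Xᵢ,Xⱼ); the off-diagonal part of the true-score variance is the same as above.
True-score variance = [7.6²·0.64 + 8.9²·0.75] + 85.2264 = 96.3739 + 85.2264 = 181.6.
Reliability = 181.6 / 222.196 = 0.817.

0.817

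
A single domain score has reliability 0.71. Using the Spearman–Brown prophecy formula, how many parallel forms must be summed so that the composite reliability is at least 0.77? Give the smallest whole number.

2

k ≥ ρ*(1−ρ₁)/(ρ₁(1−ρ*)) = 0.77·0.29 / (0.71·0.23) = 1.367.
Smallest integer k = 2.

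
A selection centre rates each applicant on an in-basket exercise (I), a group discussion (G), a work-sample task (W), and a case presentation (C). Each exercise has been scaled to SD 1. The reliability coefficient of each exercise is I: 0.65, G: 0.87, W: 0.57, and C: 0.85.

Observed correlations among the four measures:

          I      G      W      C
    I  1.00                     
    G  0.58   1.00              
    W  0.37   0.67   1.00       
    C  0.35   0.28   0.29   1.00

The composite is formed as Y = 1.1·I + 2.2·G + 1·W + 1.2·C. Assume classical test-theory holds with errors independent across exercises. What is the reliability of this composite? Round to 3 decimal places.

Var(Y) = 1.1² + 2.2² + 1 + 1.2² + 2·[2.42·0.58 + 1.1·0.37 + 1.32·0.35 + 2.2·0.67 + 2.64·0.28 + 1.2·0.29] = 8.49 + 9.6676 = 18.1576.
Because errors are independent across components, Cov(Tᵢ,Tⱼ) = Cov(Xᵢ,Xⱼ); the off-diagonal part of the true-score variance is the same as above.
True-score variance = [1.1²·0.65 + 2.2²·0.87 + 0.57 + 1.2²·0.85] + 9.6676 = 6.7913 + 9.6676 = 16.4589.
Reliability = 16.4589 / 18.1576 = 0.906.

0.906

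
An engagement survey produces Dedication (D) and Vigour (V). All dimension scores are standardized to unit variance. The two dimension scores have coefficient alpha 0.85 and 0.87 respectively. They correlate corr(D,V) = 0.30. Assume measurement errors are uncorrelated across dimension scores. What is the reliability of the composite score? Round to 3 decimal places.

Var(D+V) = 2 + 2·[0.30] = 2 + 0.6 = 2.6.
Because errors are independent across components, Cov(Tᵢ,Tⱼ) = Cov(Xᵢ,Xⱼ); the off-diagonal part of the true-score variance is the same as above.
True-score variance = [0.85 + 0.87] + 0.6 = 1.72 + 0.6 = 2.32.
Reliability = 2.32 / 2.6 = 0.892.

0.892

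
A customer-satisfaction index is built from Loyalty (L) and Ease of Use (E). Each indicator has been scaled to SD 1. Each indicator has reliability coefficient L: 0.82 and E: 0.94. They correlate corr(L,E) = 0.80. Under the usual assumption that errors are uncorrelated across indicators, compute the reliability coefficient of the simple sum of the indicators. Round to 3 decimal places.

Var(L+E) = 2 + 2·[0.80] = 2 + 1.6 = 3.6.
Under uncorrelated errors the observed covariances equal the true-score covariances, so only the own-variance terms attenuate.
True-score variance = [0.82 + 0.94] + 1.6 = 1.76 + 1.6 = 3.36.
Reliability = 3.36 / 3.6 = 0.933.

0.933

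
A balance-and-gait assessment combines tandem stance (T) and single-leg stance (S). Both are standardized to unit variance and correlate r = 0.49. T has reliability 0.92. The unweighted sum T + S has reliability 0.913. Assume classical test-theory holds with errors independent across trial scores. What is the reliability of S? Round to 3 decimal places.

Var(T+S) = 2 + 2·0.49 = 2.980.
True-score variance = ρ_T + ρ_S + 2·0.49, so 0.913 = (0.92 + ρ_S + 0.98) / 2.980.
ρ_S = 0.913·2.980 − 0.92 − 0.98 = 0.821.

0.821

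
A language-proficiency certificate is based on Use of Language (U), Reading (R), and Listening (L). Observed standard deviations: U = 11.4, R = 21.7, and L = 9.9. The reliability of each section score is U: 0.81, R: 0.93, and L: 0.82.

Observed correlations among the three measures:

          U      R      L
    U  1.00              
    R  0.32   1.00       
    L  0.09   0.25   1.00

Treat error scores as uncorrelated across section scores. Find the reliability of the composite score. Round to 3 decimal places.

0.924

Var(U+R+L) = 11.4² + 21.7² + 9.9² + 2·[11.4·21.7·0.32 + 11.4·9.9·0.09 + 21.7·9.9·0.25] = 698.86 + 286.053 = 984.913.
With uncorrelated errors the cross-covariances are all true-score covariance, so they carry over unchanged; only the diagonal terms shrink to ρᵢσᵢ².
True-score variance = [11.4²·0.81 + 21.7²·0.93 + 9.9²·0.82] + 286.053 = 623.563 + 286.053 = 909.616.
Reliability = 909.616 / 984.913 = 0.924.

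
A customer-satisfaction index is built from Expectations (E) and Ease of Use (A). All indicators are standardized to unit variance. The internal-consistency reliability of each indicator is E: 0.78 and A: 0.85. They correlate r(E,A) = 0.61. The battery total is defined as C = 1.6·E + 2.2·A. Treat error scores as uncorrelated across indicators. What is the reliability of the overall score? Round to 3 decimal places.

Var(C) = 1.6² + 2.2² + 2·[3.52·0.61] = 7.4 + 4.2944 = 11.6944.
Under uncorrelated errors the observed covariances equal the true-score covariances, so only the own-variance terms attenuate.
True-score variance = [1.6²·0.78 + 2.2²·0.85] + 4.2944 = 6.1108 + 4.2944 = 10.4052.
Reliability = 10.4052 / 11.6944 = 0.890.

0.890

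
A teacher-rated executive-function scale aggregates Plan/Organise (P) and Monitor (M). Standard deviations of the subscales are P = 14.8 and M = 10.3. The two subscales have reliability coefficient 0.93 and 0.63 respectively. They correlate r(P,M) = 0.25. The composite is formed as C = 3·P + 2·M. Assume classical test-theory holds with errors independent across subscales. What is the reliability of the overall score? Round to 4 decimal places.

Var(C) = 3²·14.8² + 2²·10.3² + 2·[6·14.8·10.3·0.25] = 2395.72 + 457.32 = 2853.04.
With uncorrelated errors the cross-covariances are all true-score covariance, so they carry over unchanged; only the diagonal terms shrink to ρᵢσᵢ².
True-score variance = [3²·14.8²·0.93 + 2²·10.3²·0.63] + 457.32 = 2100.71 + 457.32 = 2558.03.
Reliability = 2558.03 / 2853.04 = 0.8966.

0.8966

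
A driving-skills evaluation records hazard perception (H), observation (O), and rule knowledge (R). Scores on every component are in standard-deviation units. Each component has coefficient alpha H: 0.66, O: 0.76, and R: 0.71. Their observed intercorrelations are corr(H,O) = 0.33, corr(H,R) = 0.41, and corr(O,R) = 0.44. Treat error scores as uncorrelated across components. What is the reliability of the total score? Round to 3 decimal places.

0.838

Var(H+O+R) = 3 + 2·[0.33 + 0.41 + 0.44] = 3 + 2.36 = 5.36.
Under uncorrelated errors the observed covariances equal the true-score covariances, so only the own-variance terms attenuate.
True-score variance = [0.66 + 0.76 + 0.71] + 2.36 = 2.13 + 2.36 = 4.49.
Reliability = 4.49 / 5.36 = 0.838.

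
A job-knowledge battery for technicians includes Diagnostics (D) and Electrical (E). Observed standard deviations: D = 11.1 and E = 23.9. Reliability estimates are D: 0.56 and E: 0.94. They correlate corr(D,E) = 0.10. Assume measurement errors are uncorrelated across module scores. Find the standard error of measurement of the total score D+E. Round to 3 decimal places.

9.407

Var(total) = 694.42 + 53.058 = 747.478.
True-score variance = 605.935 + 53.058 = 658.993, so reliability = 0.8816.
Error variance = 747.478 − 658.993 = 88.485; SEM = √88.485 = 9.407.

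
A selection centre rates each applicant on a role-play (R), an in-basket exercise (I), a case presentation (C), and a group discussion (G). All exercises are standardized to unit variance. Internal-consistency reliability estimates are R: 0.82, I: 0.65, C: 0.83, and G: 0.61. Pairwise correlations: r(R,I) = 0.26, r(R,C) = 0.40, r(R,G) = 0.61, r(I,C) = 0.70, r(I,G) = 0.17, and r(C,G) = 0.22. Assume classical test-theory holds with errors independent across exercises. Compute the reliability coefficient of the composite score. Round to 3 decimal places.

Var(R+I+C+G) = 4 + 2·[0.26 + 0.40 + 0.61 + 0.70 + 0.17 + 0.22] = 4 + 4.72 = 8.72.
Because errors are independent across components, Cov(Tᵢ,Tⱼ) = Cov(Xᵢ,Xⱼ); the off-diagonal part of the true-score variance is the same as above.
True-score variance = [0.82 + 0.65 + 0.83 + 0.61] + 4.72 = 2.91 + 4.72 = 7.63.
Reliability = 7.63 / 8.72 = 0.875.

0.875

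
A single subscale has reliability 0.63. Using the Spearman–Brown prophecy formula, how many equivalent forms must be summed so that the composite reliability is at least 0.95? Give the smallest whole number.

k ≥ ρ*(1−ρ₁)/(ρ₁(1−ρ*)) = 0.95·0.37 / (0.63·0.05) = 11.159.
Smallest integer k = 12.

12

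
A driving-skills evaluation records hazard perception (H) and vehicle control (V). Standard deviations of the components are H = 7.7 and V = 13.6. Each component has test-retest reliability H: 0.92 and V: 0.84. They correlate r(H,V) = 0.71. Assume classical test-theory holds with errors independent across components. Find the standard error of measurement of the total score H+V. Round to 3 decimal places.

5.860

Var(total) = 244.25 + 148.702 = 392.952.
True-score variance = 209.913 + 148.702 = 358.616, so reliability = 0.9126.
Error variance = 392.952 − 358.616 = 34.3368; SEM = √34.3368 = 5.860.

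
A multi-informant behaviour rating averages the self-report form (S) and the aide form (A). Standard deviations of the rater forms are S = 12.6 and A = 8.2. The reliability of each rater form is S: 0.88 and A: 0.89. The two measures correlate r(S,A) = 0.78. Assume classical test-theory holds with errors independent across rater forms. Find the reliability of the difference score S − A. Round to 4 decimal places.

0.5920

Var(S−A) = 12.6² + 8.2² − 2·12.6·8.2·0.78 = 226 − 161.179 = 64.8208.
Because errors are independent across components, Cov(Tᵢ,Tⱼ) = Cov(Xᵢ,Xⱼ); the off-diagonal part of the true-score variance is the same as above.
True-score variance = [12.6²·0.88 + 8.2²·0.89] − 161.179 = 199.552 − 161.179 = 38.3732.
Reliability = 38.3732 / 64.8208 = 0.5920.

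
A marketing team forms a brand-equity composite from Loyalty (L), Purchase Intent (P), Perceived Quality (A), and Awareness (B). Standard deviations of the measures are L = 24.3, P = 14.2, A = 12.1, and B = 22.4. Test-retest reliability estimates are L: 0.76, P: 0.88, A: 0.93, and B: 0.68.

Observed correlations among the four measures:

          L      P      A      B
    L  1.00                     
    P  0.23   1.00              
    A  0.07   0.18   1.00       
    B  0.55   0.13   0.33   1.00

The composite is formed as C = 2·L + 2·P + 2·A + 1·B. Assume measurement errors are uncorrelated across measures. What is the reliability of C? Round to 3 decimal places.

0.877

Var(C) = 2²·24.3² + 2²·14.2² + 2²·12.1² + 22.4² + 2·[4·24.3·14.2·0.23 + 4·24.3·12.1·0.07 + 2·24.3·22.4·0.55 + 4·14.2·12.1·0.18 + 2·14.2·22.4·0.13 + 2·12.1·22.4·0.33] = 4255.92 + 2767.67 = 7023.59.
Under uncorrelated errors the observed covariances equal the true-score covariances, so only the own-variance terms attenuate.
True-score variance = [2²·24.3²·0.76 + 2²·14.2²·0.88 + 2²·12.1²·0.93 + 22.4²·0.68] + 2767.67 = 3390.7 + 2767.67 = 6158.37.
Reliability = 6158.37 / 7023.59 = 0.877.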